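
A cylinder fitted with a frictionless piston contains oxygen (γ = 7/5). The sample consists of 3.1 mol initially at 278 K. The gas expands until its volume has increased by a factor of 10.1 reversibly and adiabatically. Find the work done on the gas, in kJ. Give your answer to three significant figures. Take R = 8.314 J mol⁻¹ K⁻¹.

Adiabatic: T₁V₁^(γ−1) = T₂V₂^(γ−1) ⇒ T₂ = T₁ (V₁/V₂)^(γ−1).
T₂ = 278 × (1/10.1)^(2/5) = 110.2 K.
Q = 0, so ΔU = W_on_gas = nCᵥΔT with Cᵥ = R/(γ−1) = 20.79 J/(mol·K).
ΔU = 3.1 × 20.79 × (110.2 − 278) = -10810 J.

W ≈ -10.8 kJ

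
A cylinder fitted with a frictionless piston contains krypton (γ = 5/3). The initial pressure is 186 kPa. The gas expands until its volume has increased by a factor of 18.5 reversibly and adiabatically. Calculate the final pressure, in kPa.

P₂ ≈ 1.44 kPa

Adiabatic: P₁V₁^γ = P₂V₂^γ ⇒ P₂ = P₁ (V₁/V₂)^γ.
P₂ = 186 × (1/18.5)^(5/3) = 1.437 kPa.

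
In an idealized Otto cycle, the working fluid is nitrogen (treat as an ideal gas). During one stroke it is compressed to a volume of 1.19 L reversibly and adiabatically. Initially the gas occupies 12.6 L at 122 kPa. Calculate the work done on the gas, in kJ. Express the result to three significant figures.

W ≈ 6.03 kJ

γ = 7/5 for a diatomic ideal gas.
P₂ = P₁(V₁/V₂)^γ = 122×(12.6/1.19)^(7/5) = 3320 kPa.
For a reversible adiabat, W_by_gas = (P₁V₁ − P₂V₂)/(γ−1).
W_by = (122000×0.0126 − 3.32×10^6×0.00119) / (2/5) = -6033 J.
W_on_gas = −W_by = 6033 J.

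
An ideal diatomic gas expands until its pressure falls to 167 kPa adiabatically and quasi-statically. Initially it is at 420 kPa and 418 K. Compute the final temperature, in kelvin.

T₂ ≈ 321 K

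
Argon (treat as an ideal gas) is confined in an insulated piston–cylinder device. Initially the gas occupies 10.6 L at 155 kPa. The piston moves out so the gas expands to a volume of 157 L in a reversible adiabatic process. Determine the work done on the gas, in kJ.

W ≈ -2.06 kJ

γ = 5/3 for a monatomic ideal gas.
P₂ = P₁(V₁/V₂)^γ = 155×(10.6/157)^(5/3) = 1.735 kPa.
For a reversible adiabat, W_by_gas = (P₁V₁ − P₂V₂)/(γ−1).
W_by = (155000×0.0106 − 1735×0.157) / (2/3) = 2056 J.
W_on_gas = −W_by = -2056 J.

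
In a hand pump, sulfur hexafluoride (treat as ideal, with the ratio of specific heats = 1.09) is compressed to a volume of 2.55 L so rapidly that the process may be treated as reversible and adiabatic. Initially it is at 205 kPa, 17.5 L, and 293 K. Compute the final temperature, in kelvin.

For a reversible adiabat TV^(γ−1) is constant, so T₂ = T₁ (V₁/V₂)^(γ−1).
T₂ = 293 × (17.5/2.55)^(0.09) = 348.5 K.

T₂ ≈ 348 K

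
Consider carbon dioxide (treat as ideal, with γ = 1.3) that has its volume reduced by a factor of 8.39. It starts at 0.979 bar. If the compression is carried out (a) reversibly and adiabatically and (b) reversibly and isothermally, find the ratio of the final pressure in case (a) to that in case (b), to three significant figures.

Isothermal: P_b = P₁(V₁/V₂) = 0.979×8.39.
Adiabatic: P_a = P₁(V₁/V₂)^γ = 0.979×8.39^(1.3).
P_a/P_b = (V₁/V₂)^(γ−1) = 8.39^(0.3) = 1.893.

P_adiabatic / P_isothermal ≈ 1.89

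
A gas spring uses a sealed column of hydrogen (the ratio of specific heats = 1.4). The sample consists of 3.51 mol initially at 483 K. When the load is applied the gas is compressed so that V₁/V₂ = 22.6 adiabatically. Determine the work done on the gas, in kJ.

For a reversible adiabat TV^(γ−1) is constant, so T₂ = T₁ (V₁/V₂)^(γ−1).
T₂ = 483 × 22.6^(0.4) = 1681 K.
Q = 0, so ΔU = W_on_gas = nCᵥΔT with Cᵥ = R/(γ−1) = 20.79 J/(mol·K).
ΔU = 3.51 × 20.79 × (1681 − 483) = 87410 J.

W ≈ 87.4 kJ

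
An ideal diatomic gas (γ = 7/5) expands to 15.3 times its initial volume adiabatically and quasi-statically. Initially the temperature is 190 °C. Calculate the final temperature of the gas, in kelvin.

T₂ ≈ 156 K

Adiabatic: T₁V₁^(γ−1) = T₂V₂^(γ−1) ⇒ T₂ = T₁ (V₁/V₂)^(γ−1).
T₁ = 190 °C = 463.1 K.
T₂ = 463.1 × (1/15.3)^(2/5) = 155.5 K.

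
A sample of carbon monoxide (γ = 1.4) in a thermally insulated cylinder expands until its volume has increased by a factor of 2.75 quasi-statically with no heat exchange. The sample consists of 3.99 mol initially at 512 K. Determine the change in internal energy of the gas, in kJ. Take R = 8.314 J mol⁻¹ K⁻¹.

Adiabatic: T₁V₁^(γ−1) = T₂V₂^(γ−1) ⇒ T₂ = T₁ (V₁/V₂)^(γ−1).
T₂ = 512 × (1/2.75)^(0.4) = 341.6 K.
Q = 0, so ΔU = W_on_gas = nCᵥΔT with Cᵥ = R/(γ−1) = 20.79 J/(mol·K).
ΔU = 3.99 × 20.79 × (341.6 − 512) = -14130 J.

ΔU ≈ -14.1 kJ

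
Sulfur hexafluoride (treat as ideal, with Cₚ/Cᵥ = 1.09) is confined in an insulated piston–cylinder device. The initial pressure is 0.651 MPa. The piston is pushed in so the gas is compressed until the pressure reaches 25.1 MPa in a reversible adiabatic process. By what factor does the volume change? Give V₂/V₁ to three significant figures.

V₂/V₁ ≈ 0.0351

From PV^γ = const, V₂/V₁ = (P₁/P₂)^(1/γ).
V₂/V₁ = (0.651/25.1)^(0.917) = 0.03506.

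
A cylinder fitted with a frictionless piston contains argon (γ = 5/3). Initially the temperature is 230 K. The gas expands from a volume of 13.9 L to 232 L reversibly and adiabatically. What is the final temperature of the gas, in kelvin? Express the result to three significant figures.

T₂ ≈ 35.2 K

Adiabatic: T₁V₁^(γ−1) = T₂V₂^(γ−1) ⇒ T₂ = T₁ (V₁/V₂)^(γ−1).
T₂ = 230 × (13.9/232)^(2/3) = 35.22 K.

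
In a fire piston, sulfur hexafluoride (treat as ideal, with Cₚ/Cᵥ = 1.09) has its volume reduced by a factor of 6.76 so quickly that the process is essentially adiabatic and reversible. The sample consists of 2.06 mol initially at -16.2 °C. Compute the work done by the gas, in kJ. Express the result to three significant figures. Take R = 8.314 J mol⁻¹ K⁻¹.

For a reversible adiabat TV^(γ−1) is constant, so T₂ = T₁ (V₁/V₂)^(γ−1).
T₁ = -16.2 °C = 256.9 K.
T₂ = 256.9 × 6.76^(0.09) = 305.2 K.
Q = 0, so ΔU = W_on_gas = nCᵥΔT with Cᵥ = R/(γ−1) = 92.38 J/(mol·K).
ΔU = 2.06 × 92.38 × (305.2 − 256.9) = 9176 J.
Work done by the gas = −ΔU = -9176 J.

W ≈ -9.18 kJ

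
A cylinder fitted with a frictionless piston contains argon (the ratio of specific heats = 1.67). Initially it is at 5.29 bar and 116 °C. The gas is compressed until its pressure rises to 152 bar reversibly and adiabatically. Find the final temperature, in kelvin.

Adiabatic: T₂/T₁ = (P₂/P₁)^((γ−1)/γ).
T₁ = 116 °C = 389.1 K.
T₂ = 389.1 × (152/5.29)^(0.401) = 1497 K.

T₂ ≈ 1500 K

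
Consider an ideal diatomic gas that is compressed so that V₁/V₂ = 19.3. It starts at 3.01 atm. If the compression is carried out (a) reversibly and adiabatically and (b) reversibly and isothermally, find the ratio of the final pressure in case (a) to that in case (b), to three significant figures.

P_adiabatic / P_isothermal ≈ 3.27

For a diatomic ideal gas γ = 7/5.
Isothermal: P_b = P₁(V₁/V₂) = 3.01×19.3.
Adiabatic: P_a = P₁(V₁/V₂)^γ = 3.01×19.3^(7/5).
P_a/P_b = (V₁/V₂)^(γ−1) = 19.3^(2/5) = 3.268.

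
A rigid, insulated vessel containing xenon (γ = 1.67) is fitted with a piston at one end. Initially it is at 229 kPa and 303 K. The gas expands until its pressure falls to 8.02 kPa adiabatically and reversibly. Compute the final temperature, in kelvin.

Adiabatic: T₂/T₁ = (P₂/P₁)^((γ−1)/γ).
T₂ = 303 × (8.02/229)^(0.401) = 78.97 K.

T₂ ≈ 79.0 K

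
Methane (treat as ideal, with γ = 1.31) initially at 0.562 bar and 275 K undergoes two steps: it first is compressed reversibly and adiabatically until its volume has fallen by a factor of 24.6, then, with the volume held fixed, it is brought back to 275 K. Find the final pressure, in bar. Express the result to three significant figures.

Adiabatic step (PV^γ = const): P₂ = 0.562×24.6^(1.31) = 37.31 bar; T₂ = 275×24.6^(0.31) = 742.2 K.
Isochoric: P₃ = P₂(T₃/T₂) = 37.31 × (275/742.2) = 13.83 bar.

P₃ ≈ 13.8 bar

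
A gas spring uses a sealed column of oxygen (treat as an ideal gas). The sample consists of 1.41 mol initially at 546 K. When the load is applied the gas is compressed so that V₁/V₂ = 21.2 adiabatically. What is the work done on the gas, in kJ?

Adiabatic: T₁V₁^(γ−1) = T₂V₂^(γ−1) ⇒ T₂ = T₁ (V₁/V₂)^(γ−1).
γ = 7/5 for a diatomic ideal gas, so γ−1 = 2/5.
T₂ = 546 × 21.2^(2/5) = 1852 K.
Q = 0, so ΔU = W_on_gas = nCᵥΔT with Cᵥ = R/(γ−1) = 20.79 J/(mol·K).
ΔU = 1.41 × 20.79 × (1852 − 546) = 38290 J.

W ≈ 38.3 kJ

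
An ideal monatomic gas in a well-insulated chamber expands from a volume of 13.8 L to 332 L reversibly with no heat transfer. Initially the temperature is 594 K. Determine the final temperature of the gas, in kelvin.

T₂ ≈ 71.3 K

For a reversible adiabat TV^(γ−1) is constant, so T₂ = T₁ (V₁/V₂)^(γ−1).
For a monatomic ideal gas γ = 5/3, so γ−1 = 2/3.
T₂ = 594 × (13.8/332)^(2/3) = 71.28 K.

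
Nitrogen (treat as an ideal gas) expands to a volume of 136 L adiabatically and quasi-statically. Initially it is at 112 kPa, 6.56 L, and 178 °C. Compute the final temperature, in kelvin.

T₂ ≈ 134 K

For a reversible adiabat TV^(γ−1) is constant, so T₂ = T₁ (V₁/V₂)^(γ−1).
γ = 7/5 for a diatomic ideal gas.
T₁ = 178 °C = 451.1 K.
T₂ = 451.1 × (6.56/136)^(2/5) = 134.2 K.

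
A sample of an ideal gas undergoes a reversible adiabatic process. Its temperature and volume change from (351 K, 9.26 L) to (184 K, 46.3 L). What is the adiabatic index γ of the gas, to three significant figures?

TV^(γ−1) = const ⇒ γ − 1 = ln(T₂/T₁) / ln(V₁/V₂).
γ = 1 + ln(184/351) / ln(9.26/46.3) = 1.401.

γ ≈ 1.40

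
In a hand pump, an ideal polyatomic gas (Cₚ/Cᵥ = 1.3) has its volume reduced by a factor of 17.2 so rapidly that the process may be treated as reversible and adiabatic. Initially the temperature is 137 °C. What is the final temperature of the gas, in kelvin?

T₂ ≈ 963 K

For a reversible adiabat TV^(γ−1) is constant, so T₂ = T₁ (V₁/V₂)^(γ−1).
T₁ = 137 °C = 410.1 K.
T₂ = 410.1 × 17.2^(0.3) = 962.9 K.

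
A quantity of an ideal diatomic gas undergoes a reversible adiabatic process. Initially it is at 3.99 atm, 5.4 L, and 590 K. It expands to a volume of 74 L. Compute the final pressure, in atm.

Since PV^γ is constant along a reversible adiabat, P₂ = P₁ (V₁/V₂)^γ.
γ = 7/5 for a diatomic ideal gas.
P₂ = 3.99 × (5.4/74)^(7/5) = 0.1022 atm.

P₂ ≈ 0.102 atm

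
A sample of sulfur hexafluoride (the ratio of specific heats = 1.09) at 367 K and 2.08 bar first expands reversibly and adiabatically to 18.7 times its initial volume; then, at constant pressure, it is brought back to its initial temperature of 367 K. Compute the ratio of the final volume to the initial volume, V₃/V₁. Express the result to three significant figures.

V₃/V₁ ≈ 24.3

Adiabatic step: V₂/V₁ = 18.7; T₂ = T₁·(1/18.7)^(0.09) = 282 K.
Isobaric step: V₃/V₂ = T₃/T₂ = 367/282.
V₃/V₁ = (V₂/V₁)(V₃/V₂) = 18.7 × (367/282) = 24.34.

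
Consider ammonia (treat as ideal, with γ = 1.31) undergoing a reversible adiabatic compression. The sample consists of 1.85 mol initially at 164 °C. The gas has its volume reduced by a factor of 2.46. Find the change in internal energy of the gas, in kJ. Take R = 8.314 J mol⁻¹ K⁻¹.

ΔU ≈ 6.98 kJ

Adiabatic: T₁V₁^(γ−1) = T₂V₂^(γ−1) ⇒ T₂ = T₁ (V₁/V₂)^(γ−1).
T₁ = 164 °C = 437.1 K.
T₂ = 437.1 × 2.46^(0.31) = 577.9 K.
Q = 0, so ΔU = W_on_gas = nCᵥΔT with Cᵥ = R/(γ−1) = 26.82 J/(mol·K).
ΔU = 1.85 × 26.82 × (577.9 − 437.1) = 6981 J.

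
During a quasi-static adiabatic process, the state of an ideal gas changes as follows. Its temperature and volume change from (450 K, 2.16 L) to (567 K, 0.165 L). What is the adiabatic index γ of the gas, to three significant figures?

TV^(γ−1) = const ⇒ γ − 1 = ln(T₂/T₁) / ln(V₁/V₂).
γ = 1 + ln(567/450) / ln(2.16/0.165) = 1.09.

γ ≈ 1.09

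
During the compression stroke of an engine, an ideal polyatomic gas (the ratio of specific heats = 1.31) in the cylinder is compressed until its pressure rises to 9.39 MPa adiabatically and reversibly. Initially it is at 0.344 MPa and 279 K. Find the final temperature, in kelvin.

T₂ ≈ 610 K

Along an adiabat T P^((1−γ)/γ) is constant, so T₂ = T₁ (P₂/P₁)^((γ−1)/γ).
T₂ = 279 × (9.39/0.344)^(0.237) = 610.2 K.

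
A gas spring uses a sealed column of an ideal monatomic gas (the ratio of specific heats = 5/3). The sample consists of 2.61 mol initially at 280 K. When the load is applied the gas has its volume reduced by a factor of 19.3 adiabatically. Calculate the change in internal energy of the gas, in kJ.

ΔU ≈ 56.5 kJ

For a reversible adiabat TV^(γ−1) is constant, so T₂ = T₁ (V₁/V₂)^(γ−1).
T₂ = 280 × 19.3^(2/3) = 2015 K.
Q = 0, so ΔU = W_on_gas = nCᵥΔT with Cᵥ = R/(γ−1) = 12.47 J/(mol·K).
ΔU = 2.61 × 12.47 × (2015 − 280) = 56460 J.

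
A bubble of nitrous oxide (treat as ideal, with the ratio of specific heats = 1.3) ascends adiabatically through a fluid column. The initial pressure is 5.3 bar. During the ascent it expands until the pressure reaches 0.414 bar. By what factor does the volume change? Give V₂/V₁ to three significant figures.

V₂/V₁ ≈ 7.11

From PV^γ = const, V₂/V₁ = (P₁/P₂)^(1/γ).
V₂/V₁ = (5.3/0.414)^(0.769) = 7.108.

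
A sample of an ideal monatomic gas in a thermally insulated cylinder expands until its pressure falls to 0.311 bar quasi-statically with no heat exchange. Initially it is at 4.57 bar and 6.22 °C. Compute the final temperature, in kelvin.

Along an adiabat T P^((1−γ)/γ) is constant, so T₂ = T₁ (P₂/P₁)^((γ−1)/γ).
For a monatomic ideal gas γ = 5/3, so (γ−1)/γ = 2/5.
T₁ = 6.22 °C = 279.4 K.
T₂ = 279.4 × (0.311/4.57)^(2/5) = 95.35 K.

T₂ ≈ 95.3 K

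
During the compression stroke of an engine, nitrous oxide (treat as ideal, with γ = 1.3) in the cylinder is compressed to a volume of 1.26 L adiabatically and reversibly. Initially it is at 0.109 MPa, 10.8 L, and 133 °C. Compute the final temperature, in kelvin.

T₂ ≈ 774 K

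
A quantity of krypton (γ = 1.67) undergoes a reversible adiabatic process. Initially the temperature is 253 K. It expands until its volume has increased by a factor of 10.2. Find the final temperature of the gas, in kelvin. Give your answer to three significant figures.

T₂ ≈ 53.4 K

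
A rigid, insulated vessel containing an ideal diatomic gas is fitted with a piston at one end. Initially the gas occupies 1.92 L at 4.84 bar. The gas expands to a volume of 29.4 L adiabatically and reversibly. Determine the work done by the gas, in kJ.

W ≈ 1.54 kJ

γ = 7/5 for a diatomic ideal gas.
P₂ = P₁(V₁/V₂)^γ = 4.84×(1.92/29.4)^(7/5) = 0.1061 bar.
For a reversible adiabat, W_by_gas = (P₁V₁ − P₂V₂)/(γ−1).
W_by = (484000×0.00192 − 10610×0.0294) / (2/5) = 1543 J.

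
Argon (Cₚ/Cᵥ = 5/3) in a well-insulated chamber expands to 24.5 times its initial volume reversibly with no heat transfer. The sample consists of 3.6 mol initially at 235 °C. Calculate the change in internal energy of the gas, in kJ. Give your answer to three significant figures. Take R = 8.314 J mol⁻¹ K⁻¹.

For a reversible adiabat TV^(γ−1) is constant, so T₂ = T₁ (V₁/V₂)^(γ−1).
T₁ = 235 °C = 508.1 K.
T₂ = 508.1 × (1/24.5)^(2/3) = 60.24 K.
Q = 0, so ΔU = W_on_gas = nCᵥΔT with Cᵥ = R/(γ−1) = 12.47 J/(mol·K).
ΔU = 3.6 × 12.47 × (60.24 − 508.1) = -20110 J.

ΔU ≈ -20.1 kJ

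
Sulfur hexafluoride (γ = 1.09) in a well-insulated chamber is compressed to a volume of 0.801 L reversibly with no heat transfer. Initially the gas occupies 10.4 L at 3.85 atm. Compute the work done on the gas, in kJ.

W ≈ 11.7 kJ

P₂ = P₁(V₁/V₂)^γ = 3.85×(10.4/0.801)^(1.09) = 62.96 atm.
For a reversible adiabat, W_by_gas = (P₁V₁ − P₂V₂)/(γ−1).
W_by = (390100×0.0104 − 6.379×10^6×0.000801) / (0.09) = -11700 J.
W_on_gas = −W_by = 11700 J.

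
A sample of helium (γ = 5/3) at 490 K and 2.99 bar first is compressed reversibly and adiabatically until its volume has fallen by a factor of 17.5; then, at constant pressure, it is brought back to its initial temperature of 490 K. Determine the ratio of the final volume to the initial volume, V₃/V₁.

V₃/V₁ ≈ 0.00848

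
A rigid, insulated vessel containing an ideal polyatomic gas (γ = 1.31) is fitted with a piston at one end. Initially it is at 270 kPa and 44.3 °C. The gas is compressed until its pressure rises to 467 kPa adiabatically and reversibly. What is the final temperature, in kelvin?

T₂ ≈ 361 K

Along an adiabat T P^((1−γ)/γ) is constant, so T₂ = T₁ (P₂/P₁)^((γ−1)/γ).
T₁ = 44.3 °C = 317.4 K.
T₂ = 317.4 × (467/270)^(0.237) = 361.4 K.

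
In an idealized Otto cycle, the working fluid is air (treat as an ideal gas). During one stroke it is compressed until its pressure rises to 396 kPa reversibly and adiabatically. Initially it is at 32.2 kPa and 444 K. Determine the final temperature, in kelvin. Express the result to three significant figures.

T₂ ≈ 909 K

Adiabatic: T₂/T₁ = (P₂/P₁)^((γ−1)/γ).
For a diatomic ideal gas γ = 7/5, so (γ−1)/γ = 2/7.
T₂ = 444 × (396/32.2)^(2/7) = 909.4 K.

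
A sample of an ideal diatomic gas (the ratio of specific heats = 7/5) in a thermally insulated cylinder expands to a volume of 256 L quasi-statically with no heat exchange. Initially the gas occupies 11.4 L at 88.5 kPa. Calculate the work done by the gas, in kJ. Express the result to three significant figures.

W ≈ 1.80 kJ

P₂ = P₁(V₁/V₂)^γ = 88.5×(11.4/256)^(7/5) = 1.135 kPa.
For a reversible adiabat, W_by_gas = (P₁V₁ − P₂V₂)/(γ−1).
W_by = (88500×0.0114 − 1135×0.256) / (2/5) = 1796 J.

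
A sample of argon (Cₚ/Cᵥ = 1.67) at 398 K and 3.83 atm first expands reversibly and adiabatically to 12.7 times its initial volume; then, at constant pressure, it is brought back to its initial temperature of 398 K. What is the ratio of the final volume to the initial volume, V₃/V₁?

Adiabatic step: V₂/V₁ = 12.7; T₂ = T₁·(1/12.7)^(0.67) = 72.5 K.
Isobaric step: V₃/V₂ = T₃/T₂ = 398/72.5.
V₃/V₁ = (V₂/V₁)(V₃/V₂) = 12.7 × (398/72.5) = 69.72.

V₃/V₁ ≈ 69.7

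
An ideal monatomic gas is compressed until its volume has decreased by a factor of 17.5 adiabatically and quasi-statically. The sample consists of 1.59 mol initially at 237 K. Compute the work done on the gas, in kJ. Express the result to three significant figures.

For a reversible adiabat TV^(γ−1) is constant, so T₂ = T₁ (V₁/V₂)^(γ−1).
γ = 5/3 for a monatomic ideal gas, so γ−1 = 2/3.
T₂ = 237 × 17.5^(2/3) = 1597 K.
Q = 0, so ΔU = W_on_gas = nCᵥΔT with Cᵥ = R/(γ−1) = 12.47 J/(mol·K).
ΔU = 1.59 × 12.47 × (1597 − 237) = 26980 J.

W ≈ 27.0 kJ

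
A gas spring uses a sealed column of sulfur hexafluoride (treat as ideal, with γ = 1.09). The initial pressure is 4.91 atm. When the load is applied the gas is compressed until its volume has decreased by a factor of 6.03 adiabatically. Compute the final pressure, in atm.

P₂ ≈ 34.8 atm

Since PV^γ is constant along a reversible adiabat, P₂ = P₁ (V₁/V₂)^γ.
P₂ = 4.91 × 6.03^(1.09) = 34.8 atm.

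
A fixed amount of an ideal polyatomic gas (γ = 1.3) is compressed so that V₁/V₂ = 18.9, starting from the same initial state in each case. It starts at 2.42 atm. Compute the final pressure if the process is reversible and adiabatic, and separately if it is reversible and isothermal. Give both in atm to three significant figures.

adiabatic: 110 atm; isothermal: 45.7 atm

Isothermal: P₂ = P₁(V₁/V₂) = 2.42×18.9 = 45.74 atm.
Adiabatic: P₂ = P₁(V₁/V₂)^γ = 2.42×18.9^(1.3) = 110.5 atm.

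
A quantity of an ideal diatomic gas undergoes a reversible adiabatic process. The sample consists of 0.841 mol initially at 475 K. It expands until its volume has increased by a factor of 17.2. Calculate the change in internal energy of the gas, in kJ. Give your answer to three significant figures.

Adiabatic: T₁V₁^(γ−1) = T₂V₂^(γ−1) ⇒ T₂ = T₁ (V₁/V₂)^(γ−1).
γ = 7/5 for a diatomic ideal gas, so γ−1 = 2/5.
T₂ = 475 × (1/17.2)^(2/5) = 152.2 K.
Q = 0, so ΔU = W_on_gas = nCᵥΔT with Cᵥ = R/(γ−1) = 20.79 J/(mol·K).
ΔU = 0.841 × 20.79 × (152.2 − 475) = -5642 J.

ΔU ≈ -5.64 kJ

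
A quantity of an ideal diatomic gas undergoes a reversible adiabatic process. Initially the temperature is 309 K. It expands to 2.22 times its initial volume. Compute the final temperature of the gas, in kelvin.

Adiabatic: T₁V₁^(γ−1) = T₂V₂^(γ−1) ⇒ T₂ = T₁ (V₁/V₂)^(γ−1).
For a diatomic ideal gas γ = 7/5, so γ−1 = 2/5.
T₂ = 309 × (1/2.22)^(2/5) = 224.6 K.

T₂ ≈ 225 K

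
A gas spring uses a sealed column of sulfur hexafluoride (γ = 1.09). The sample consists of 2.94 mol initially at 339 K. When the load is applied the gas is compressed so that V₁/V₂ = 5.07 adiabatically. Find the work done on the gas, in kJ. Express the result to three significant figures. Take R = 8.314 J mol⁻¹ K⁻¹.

Adiabatic: T₁V₁^(γ−1) = T₂V₂^(γ−1) ⇒ T₂ = T₁ (V₁/V₂)^(γ−1).
T₂ = 339 × 5.07^(0.09) = 392.3 K.
Q = 0, so ΔU = W_on_gas = nCᵥΔT with Cᵥ = R/(γ−1) = 92.38 J/(mol·K).
ΔU = 2.94 × 92.38 × (392.3 − 339) = 14480 J.

W ≈ 14.5 kJ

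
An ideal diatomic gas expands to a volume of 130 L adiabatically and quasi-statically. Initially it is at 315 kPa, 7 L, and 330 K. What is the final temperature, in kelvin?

T₂ ≈ 103 K

Adiabatic: T₁V₁^(γ−1) = T₂V₂^(γ−1) ⇒ T₂ = T₁ (V₁/V₂)^(γ−1).
γ = 7/5 for a diatomic ideal gas.
T₂ = 330 × (7/130)^(2/5) = 102.6 K.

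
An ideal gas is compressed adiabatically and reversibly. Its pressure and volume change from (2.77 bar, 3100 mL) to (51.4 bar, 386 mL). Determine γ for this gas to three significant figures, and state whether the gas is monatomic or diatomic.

PV^γ = const ⇒ γ = ln(P₂/P₁) / ln(V₁/V₂).
γ = ln(51.4/2.77) / ln(3100/386) = 1.402.
γ ≈ 1.40 is close to 7/5, so the gas is diatomic.

γ ≈ 1.40; diatomic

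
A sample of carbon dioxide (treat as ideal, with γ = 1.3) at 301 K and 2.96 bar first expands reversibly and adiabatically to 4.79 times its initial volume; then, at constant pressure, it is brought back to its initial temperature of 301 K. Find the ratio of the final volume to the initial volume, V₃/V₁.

Adiabatic step: V₂/V₁ = 4.79; T₂ = T₁·(1/4.79)^(0.3) = 188.1 K.
Isobaric step: V₃/V₂ = T₃/T₂ = 301/188.1.
V₃/V₁ = (V₂/V₁)(V₃/V₂) = 4.79 × (301/188.1) = 7.664.

V₃/V₁ ≈ 7.66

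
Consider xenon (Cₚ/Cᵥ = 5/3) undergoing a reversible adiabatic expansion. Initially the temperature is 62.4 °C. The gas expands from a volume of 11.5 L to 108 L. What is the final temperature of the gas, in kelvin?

T₂ ≈ 75.4 K

For a reversible adiabat TV^(γ−1) is constant, so T₂ = T₁ (V₁/V₂)^(γ−1).
T₁ = 62.4 °C = 335.5 K.
T₂ = 335.5 × (11.5/108)^(2/3) = 75.38 K.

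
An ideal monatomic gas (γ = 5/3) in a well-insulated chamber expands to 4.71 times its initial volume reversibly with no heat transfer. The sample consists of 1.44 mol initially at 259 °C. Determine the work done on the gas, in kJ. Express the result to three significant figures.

W ≈ -6.16 kJ

For a reversible adiabat TV^(γ−1) is constant, so T₂ = T₁ (V₁/V₂)^(γ−1).
T₁ = 259 °C = 532.1 K.
T₂ = 532.1 × (1/4.71)^(2/3) = 189.4 K.
Q = 0, so ΔU = W_on_gas = nCᵥΔT with Cᵥ = R/(γ−1) = 12.47 J/(mol·K).
ΔU = 1.44 × 12.47 × (189.4 − 532.1) = -6155 J.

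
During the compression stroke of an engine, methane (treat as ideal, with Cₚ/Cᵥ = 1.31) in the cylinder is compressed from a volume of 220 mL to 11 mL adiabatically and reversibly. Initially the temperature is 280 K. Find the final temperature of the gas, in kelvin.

T₂ ≈ 709 K

Adiabatic: T₁V₁^(γ−1) = T₂V₂^(γ−1) ⇒ T₂ = T₁ (V₁/V₂)^(γ−1).
T₂ = 280 × (220/11)^(0.31) = 708.7 K.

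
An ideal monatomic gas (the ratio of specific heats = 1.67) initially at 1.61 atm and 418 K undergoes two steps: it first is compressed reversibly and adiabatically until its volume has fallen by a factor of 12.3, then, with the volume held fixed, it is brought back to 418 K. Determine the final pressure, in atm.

P₃ ≈ 19.8 atm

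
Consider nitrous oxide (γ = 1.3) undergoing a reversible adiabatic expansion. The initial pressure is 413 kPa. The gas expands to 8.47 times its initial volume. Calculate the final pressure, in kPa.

Adiabatic: P₁V₁^γ = P₂V₂^γ ⇒ P₂ = P₁ (V₁/V₂)^γ.
P₂ = 413 × (1/8.47)^(1.3) = 25.69 kPa.

P₂ ≈ 25.7 kPa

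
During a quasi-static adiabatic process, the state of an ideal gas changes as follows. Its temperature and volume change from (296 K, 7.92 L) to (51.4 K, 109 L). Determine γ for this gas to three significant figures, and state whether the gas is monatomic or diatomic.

γ ≈ 1.67; monatomic

TV^(γ−1) = const ⇒ γ − 1 = ln(T₂/T₁) / ln(V₁/V₂).
γ = 1 + ln(51.4/296) / ln(7.92/109) = 1.668.
γ ≈ 1.67 is close to 5/3, so the gas is monatomic.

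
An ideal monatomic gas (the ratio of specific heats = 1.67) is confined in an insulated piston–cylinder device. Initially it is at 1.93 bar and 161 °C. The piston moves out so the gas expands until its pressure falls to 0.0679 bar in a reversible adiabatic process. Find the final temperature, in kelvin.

T₂ ≈ 113 K

Along an adiabat T P^((1−γ)/γ) is constant, so T₂ = T₁ (P₂/P₁)^((γ−1)/γ).
T₁ = 161 °C = 434.1 K.
T₂ = 434.1 × (0.0679/1.93)^(0.401) = 113.4 K.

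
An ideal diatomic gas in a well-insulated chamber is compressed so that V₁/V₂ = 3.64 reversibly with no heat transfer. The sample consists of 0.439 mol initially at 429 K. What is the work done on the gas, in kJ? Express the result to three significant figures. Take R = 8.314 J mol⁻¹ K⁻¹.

For a reversible adiabat TV^(γ−1) is constant, so T₂ = T₁ (V₁/V₂)^(γ−1).
γ = 7/5 for a diatomic ideal gas, so γ−1 = 2/5.
T₂ = 429 × 3.64^(2/5) = 719.3 K.
Q = 0, so ΔU = W_on_gas = nCᵥΔT with Cᵥ = R/(γ−1) = 20.79 J/(mol·K).
ΔU = 0.439 × 20.79 × (719.3 − 429) = 2649 J.

W ≈ 2.65 kJ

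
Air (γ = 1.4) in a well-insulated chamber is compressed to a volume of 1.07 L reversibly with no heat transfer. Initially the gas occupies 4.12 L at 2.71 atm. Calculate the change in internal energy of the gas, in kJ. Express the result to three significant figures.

P₂ = P₁(V₁/V₂)^γ = 2.71×(4.12/1.07)^(1.4) = 17.89 atm.
For a reversible adiabat, W_by_gas = (P₁V₁ − P₂V₂)/(γ−1).
W_by = (274600×0.00412 − 1.813×10^6×0.00107) / (0.4) = -2022 J.
Q = 0 ⇒ ΔU = −W_by = 2022 J.

ΔU ≈ 2.02 kJ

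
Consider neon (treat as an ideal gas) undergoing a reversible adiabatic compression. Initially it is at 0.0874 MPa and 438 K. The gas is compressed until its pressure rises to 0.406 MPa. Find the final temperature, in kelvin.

Along an adiabat T P^((1−γ)/γ) is constant, so T₂ = T₁ (P₂/P₁)^((γ−1)/γ).
For a monatomic ideal gas γ = 5/3, so (γ−1)/γ = 2/5.
T₂ = 438 × (0.406/0.0874)^(2/5) = 809.6 K.

T₂ ≈ 810 K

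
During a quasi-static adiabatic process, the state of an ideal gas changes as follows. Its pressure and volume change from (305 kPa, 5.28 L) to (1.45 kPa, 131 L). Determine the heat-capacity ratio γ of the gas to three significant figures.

PV^γ = const ⇒ γ = ln(P₂/P₁) / ln(V₁/V₂).
γ = ln(1.45/305) / ln(5.28/131) = 1.666.

γ ≈ 1.67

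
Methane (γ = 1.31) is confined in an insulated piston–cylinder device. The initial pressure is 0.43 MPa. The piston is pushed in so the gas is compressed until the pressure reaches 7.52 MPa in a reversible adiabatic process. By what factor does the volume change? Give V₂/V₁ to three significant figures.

From PV^γ = const, V₂/V₁ = (P₁/P₂)^(1/γ).
V₂/V₁ = (0.43/7.52)^(0.763) = 0.1125.

V₂/V₁ ≈ 0.113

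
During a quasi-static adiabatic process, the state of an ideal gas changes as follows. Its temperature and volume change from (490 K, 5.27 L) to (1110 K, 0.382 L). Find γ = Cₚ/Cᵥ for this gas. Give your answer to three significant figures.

γ ≈ 1.31

TV^(γ−1) = const ⇒ γ − 1 = ln(T₂/T₁) / ln(V₁/V₂).
γ = 1 + ln(1110/490) / ln(5.27/0.382) = 1.312.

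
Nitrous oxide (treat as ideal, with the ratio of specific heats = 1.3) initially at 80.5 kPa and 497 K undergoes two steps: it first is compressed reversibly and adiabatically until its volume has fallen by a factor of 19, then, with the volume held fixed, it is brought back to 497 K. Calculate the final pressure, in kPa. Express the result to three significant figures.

P₃ ≈ 1530 kPa

Adiabatic step (PV^γ = const): P₂ = 80.5×19^(1.3) = 3700 kPa; T₂ = 497×19^(0.3) = 1202 K.
Isochoric: P₃ = P₂(T₃/T₂) = 3700 × (497/1202) = 1530 kPa.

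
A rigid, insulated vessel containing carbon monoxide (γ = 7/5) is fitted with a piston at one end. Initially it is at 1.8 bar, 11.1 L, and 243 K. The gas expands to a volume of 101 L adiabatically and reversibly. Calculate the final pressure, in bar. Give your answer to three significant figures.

P₂ ≈ 0.0818 bar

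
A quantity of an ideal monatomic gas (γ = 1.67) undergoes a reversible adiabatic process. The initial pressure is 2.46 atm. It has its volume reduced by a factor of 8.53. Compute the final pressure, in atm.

Since PV^γ is constant along a reversible adiabat, P₂ = P₁ (V₁/V₂)^γ.
P₂ = 2.46 × 8.53^(1.67) = 88.23 atm.

P₂ ≈ 88.2 atm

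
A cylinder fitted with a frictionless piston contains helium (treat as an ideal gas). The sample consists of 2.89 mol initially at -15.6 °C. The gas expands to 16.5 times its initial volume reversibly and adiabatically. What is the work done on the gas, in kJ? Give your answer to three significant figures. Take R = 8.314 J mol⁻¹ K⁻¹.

W ≈ -7.85 kJ

Adiabatic: T₁V₁^(γ−1) = T₂V₂^(γ−1) ⇒ T₂ = T₁ (V₁/V₂)^(γ−1).
γ = 5/3 for a monatomic ideal gas, so γ−1 = 2/3.
T₁ = -15.6 °C = 257.5 K.
T₂ = 257.5 × (1/16.5)^(2/3) = 39.74 K.
Q = 0, so ΔU = W_on_gas = nCᵥΔT with Cᵥ = R/(γ−1) = 12.47 J/(mol·K).
ΔU = 2.89 × 12.47 × (39.74 − 257.5) = -7850 J.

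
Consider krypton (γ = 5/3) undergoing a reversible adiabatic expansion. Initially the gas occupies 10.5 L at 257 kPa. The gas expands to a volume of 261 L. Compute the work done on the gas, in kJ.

P₂ = P₁(V₁/V₂)^γ = 257×(10.5/261)^(5/3) = 1.214 kPa.
For a reversible adiabat, W_by_gas = (P₁V₁ − P₂V₂)/(γ−1).
W_by = (257000×0.0105 − 1214×0.261) / (2/3) = 3573 J.
W_on_gas = −W_by = -3573 J.

W ≈ -3.57 kJ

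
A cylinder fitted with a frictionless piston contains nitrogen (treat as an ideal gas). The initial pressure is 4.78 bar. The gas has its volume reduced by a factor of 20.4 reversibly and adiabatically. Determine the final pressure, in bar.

P₂ ≈ 326 bar

Since PV^γ is constant along a reversible adiabat, P₂ = P₁ (V₁/V₂)^γ.
For a diatomic ideal gas γ = 7/5.
P₂ = 4.78 × 20.4^(7/5) = 325.8 bar.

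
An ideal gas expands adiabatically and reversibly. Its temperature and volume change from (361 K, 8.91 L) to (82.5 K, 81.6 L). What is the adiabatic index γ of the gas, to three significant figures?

γ ≈ 1.67

TV^(γ−1) = const ⇒ γ − 1 = ln(T₂/T₁) / ln(V₁/V₂).
γ = 1 + ln(82.5/361) / ln(8.91/81.6) = 1.667.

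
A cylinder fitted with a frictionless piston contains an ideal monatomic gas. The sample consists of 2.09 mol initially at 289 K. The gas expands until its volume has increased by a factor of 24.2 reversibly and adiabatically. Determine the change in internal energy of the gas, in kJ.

For a reversible adiabat TV^(γ−1) is constant, so T₂ = T₁ (V₁/V₂)^(γ−1).
γ = 5/3 for a monatomic ideal gas, so γ−1 = 2/3.
T₂ = 289 × (1/24.2)^(2/3) = 34.54 K.
Q = 0, so ΔU = W_on_gas = nCᵥΔT with Cᵥ = R/(γ−1) = 12.47 J/(mol·K).
ΔU = 2.09 × 12.47 × (34.54 − 289) = -6632 J.

ΔU ≈ -6.63 kJ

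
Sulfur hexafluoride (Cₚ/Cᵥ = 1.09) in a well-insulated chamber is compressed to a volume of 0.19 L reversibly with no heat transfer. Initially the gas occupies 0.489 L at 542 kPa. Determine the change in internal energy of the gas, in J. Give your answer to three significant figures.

ΔU ≈ 262 J

P₂ = P₁(V₁/V₂)^γ = 542×(0.489/0.19)^(1.09) = 1519 kPa.
For a reversible adiabat, W_by_gas = (P₁V₁ − P₂V₂)/(γ−1).
W_by = (542000×0.000489 − 1.519×10^6×0.00019) / (0.09) = -261.5 J.
Q = 0 ⇒ ΔU = −W_by = 261.5 J.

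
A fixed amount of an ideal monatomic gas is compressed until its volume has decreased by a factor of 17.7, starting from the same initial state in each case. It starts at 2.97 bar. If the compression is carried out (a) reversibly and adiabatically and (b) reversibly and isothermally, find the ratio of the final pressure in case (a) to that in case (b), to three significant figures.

P_adiabatic / P_isothermal ≈ 6.79

For a monatomic ideal gas γ = 5/3.
Isothermal: P_b = P₁(V₁/V₂) = 2.97×17.7.
Adiabatic: P_a = P₁(V₁/V₂)^γ = 2.97×17.7^(5/3).
P_a/P_b = (V₁/V₂)^(γ−1) = 17.7^(2/3) = 6.792.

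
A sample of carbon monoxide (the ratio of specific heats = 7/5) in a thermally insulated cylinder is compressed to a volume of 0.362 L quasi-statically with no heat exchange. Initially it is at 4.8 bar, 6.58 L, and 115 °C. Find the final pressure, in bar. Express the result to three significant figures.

Since PV^γ is constant along a reversible adiabat, P₂ = P₁ (V₁/V₂)^γ.
P₂ = 4.8 × (6.58/0.362)^(7/5) = 278.3 bar.

P₂ ≈ 278 bar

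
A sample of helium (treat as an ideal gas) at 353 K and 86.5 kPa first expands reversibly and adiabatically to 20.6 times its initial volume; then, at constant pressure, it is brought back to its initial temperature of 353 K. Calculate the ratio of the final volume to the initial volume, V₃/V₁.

V₃/V₁ ≈ 155

For a monatomic ideal gas γ = 5/3.
Adiabatic step: V₂/V₁ = 20.6; T₂ = T₁·(1/20.6)^(2/3) = 46.97 K.
Isobaric step: V₃/V₂ = T₃/T₂ = 353/46.97.
V₃/V₁ = (V₂/V₁)(V₃/V₂) = 20.6 × (353/46.97) = 154.8.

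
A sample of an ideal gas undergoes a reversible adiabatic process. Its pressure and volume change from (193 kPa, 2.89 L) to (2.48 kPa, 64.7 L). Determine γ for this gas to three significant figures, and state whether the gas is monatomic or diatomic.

γ ≈ 1.40; diatomic

PV^γ = const ⇒ γ = ln(P₂/P₁) / ln(V₁/V₂).
γ = ln(2.48/193) / ln(2.89/64.7) = 1.401.
γ ≈ 1.40 is close to 7/5, so the gas is diatomic.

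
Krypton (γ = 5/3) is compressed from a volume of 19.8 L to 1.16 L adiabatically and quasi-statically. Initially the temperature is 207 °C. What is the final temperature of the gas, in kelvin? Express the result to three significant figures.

Adiabatic: T₁V₁^(γ−1) = T₂V₂^(γ−1) ⇒ T₂ = T₁ (V₁/V₂)^(γ−1).
T₁ = 207 °C = 480.1 K.
T₂ = 480.1 × (19.8/1.16)^(2/3) = 3183 K.

T₂ ≈ 3180 K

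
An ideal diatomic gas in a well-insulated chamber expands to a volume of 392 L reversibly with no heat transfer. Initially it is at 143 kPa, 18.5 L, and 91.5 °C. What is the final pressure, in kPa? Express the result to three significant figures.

P₂ ≈ 1.99 kPa

Since PV^γ is constant along a reversible adiabat, P₂ = P₁ (V₁/V₂)^γ.
γ = 7/5 for a diatomic ideal gas.
P₂ = 143 × (18.5/392)^(7/5) = 1.99 kPa.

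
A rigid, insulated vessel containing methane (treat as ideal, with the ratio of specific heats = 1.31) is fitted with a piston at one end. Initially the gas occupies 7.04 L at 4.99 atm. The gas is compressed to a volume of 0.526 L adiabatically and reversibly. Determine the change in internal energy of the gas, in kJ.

P₂ = P₁(V₁/V₂)^γ = 4.99×(7.04/0.526)^(1.31) = 149.3 atm.
For a reversible adiabat, W_by_gas = (P₁V₁ − P₂V₂)/(γ−1).
W_by = (505600×0.00704 − 1.512×10^7×0.000526) / (0.31) = -14180 J.
Q = 0 ⇒ ΔU = −W_by = 14180 J.

ΔU ≈ 14.2 kJ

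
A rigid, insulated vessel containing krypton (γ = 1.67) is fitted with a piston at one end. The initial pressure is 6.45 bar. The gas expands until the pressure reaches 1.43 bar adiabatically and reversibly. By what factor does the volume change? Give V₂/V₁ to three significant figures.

From PV^γ = const, V₂/V₁ = (P₁/P₂)^(1/γ).
V₂/V₁ = (6.45/1.43)^(0.599) = 2.465.

V₂/V₁ ≈ 2.46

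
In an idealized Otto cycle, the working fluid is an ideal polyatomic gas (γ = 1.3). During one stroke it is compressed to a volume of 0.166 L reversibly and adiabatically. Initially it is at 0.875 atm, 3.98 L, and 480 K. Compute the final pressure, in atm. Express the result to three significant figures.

P₂ ≈ 54.4 atm

Adiabatic: P₁V₁^γ = P₂V₂^γ ⇒ P₂ = P₁ (V₁/V₂)^γ.
P₂ = 0.875 × (3.98/0.166)^(1.3) = 54.41 atm.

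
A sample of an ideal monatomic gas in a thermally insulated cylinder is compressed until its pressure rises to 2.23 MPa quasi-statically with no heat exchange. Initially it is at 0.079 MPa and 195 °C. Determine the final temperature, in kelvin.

T₂ ≈ 1780 K

Adiabatic: T₂/T₁ = (P₂/P₁)^((γ−1)/γ).
For a monatomic ideal gas γ = 5/3, so (γ−1)/γ = 2/5.
T₁ = 195 °C = 468.1 K.
T₂ = 468.1 × (2.23/0.079)^(2/5) = 1781 K.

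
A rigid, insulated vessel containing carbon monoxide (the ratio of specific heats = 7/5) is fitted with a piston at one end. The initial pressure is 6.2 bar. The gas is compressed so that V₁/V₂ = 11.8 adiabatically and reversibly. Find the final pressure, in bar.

P₂ ≈ 196 bar

Adiabatic: P₁V₁^γ = P₂V₂^γ ⇒ P₂ = P₁ (V₁/V₂)^γ.
P₂ = 6.2 × 11.8^(7/5) = 196.3 bar.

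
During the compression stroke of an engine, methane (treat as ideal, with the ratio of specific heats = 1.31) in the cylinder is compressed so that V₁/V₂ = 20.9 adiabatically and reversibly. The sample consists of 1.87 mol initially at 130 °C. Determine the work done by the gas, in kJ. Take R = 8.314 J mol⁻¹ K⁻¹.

W ≈ -31.7 kJ

Adiabatic: T₁V₁^(γ−1) = T₂V₂^(γ−1) ⇒ T₂ = T₁ (V₁/V₂)^(γ−1).
T₁ = 130 °C = 403.1 K.
T₂ = 403.1 × 20.9^(0.31) = 1034 K.
Q = 0, so ΔU = W_on_gas = nCᵥΔT with Cᵥ = R/(γ−1) = 26.82 J/(mol·K).
ΔU = 1.87 × 26.82 × (1034 − 403.1) = 31660 J.
Work done by the gas = −ΔU = -31660 J.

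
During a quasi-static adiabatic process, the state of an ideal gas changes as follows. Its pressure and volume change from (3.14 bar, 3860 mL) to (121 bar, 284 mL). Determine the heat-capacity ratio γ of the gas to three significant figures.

γ ≈ 1.40

PV^γ = const ⇒ γ = ln(P₂/P₁) / ln(V₁/V₂).
γ = ln(121/3.14) / ln(3860/284) = 1.399.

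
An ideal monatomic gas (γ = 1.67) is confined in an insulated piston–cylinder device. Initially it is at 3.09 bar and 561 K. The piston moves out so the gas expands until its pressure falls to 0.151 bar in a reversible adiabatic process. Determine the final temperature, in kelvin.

Along an adiabat T P^((1−γ)/γ) is constant, so T₂ = T₁ (P₂/P₁)^((γ−1)/γ).
T₂ = 561 × (0.151/3.09)^(0.401) = 167.1 K.

T₂ ≈ 167 K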